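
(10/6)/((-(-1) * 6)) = 5/18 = 0.28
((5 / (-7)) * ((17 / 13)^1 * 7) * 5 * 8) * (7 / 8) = -2975 / 13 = -228.85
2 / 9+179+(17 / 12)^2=8699 / 48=181.23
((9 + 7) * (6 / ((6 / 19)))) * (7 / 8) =266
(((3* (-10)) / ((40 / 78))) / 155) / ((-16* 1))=117 / 4960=0.02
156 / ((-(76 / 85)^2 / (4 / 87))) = -93925 / 10469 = -8.97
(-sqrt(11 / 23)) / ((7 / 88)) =-88 * sqrt(253) / 161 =-8.69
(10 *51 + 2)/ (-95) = -512/ 95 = -5.39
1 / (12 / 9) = 3 / 4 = 0.75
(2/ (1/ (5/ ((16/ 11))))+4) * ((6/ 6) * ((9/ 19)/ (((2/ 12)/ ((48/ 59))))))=28188/ 1121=25.15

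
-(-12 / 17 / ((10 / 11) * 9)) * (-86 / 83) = -1892 / 21165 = -0.09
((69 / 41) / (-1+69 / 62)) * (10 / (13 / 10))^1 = 427800 / 3731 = 114.66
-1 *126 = -126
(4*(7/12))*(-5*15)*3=-525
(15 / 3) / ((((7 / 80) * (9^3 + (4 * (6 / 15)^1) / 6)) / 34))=204000 / 76573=2.66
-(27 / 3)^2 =-81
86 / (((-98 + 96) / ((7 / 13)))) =-301 / 13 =-23.15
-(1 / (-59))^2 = -1 / 3481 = -0.00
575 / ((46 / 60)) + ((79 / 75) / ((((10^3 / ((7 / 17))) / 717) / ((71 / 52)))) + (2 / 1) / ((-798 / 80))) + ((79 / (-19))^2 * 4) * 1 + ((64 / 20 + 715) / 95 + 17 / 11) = 1526843375035087 / 1842941100000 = 828.48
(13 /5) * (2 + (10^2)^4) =1300000026 /5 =260000005.20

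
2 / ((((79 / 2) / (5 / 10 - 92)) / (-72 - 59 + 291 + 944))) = -404064 / 79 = -5114.73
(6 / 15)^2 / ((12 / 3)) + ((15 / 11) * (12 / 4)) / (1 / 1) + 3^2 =3611 / 275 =13.13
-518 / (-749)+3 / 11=1135 / 1177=0.96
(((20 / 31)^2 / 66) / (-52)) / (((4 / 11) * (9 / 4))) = -50 / 337311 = -0.00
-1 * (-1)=1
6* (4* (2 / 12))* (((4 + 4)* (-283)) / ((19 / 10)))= -90560 / 19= -4766.32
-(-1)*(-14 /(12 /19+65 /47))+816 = 207926 /257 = 809.05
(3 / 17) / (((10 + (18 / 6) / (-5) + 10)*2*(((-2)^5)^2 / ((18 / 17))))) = 135 / 28705792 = 0.00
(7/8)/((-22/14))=-49/88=-0.56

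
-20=-20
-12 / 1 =-12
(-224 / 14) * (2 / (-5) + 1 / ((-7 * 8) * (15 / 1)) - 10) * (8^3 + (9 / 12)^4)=1145883761 / 13440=85259.21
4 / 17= 0.24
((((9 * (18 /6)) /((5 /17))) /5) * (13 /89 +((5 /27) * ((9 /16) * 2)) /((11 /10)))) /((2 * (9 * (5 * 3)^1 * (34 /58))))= 114289 /2937000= 0.04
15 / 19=0.79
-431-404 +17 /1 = -818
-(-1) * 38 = 38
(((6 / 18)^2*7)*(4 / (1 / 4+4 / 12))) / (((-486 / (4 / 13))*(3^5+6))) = -32 / 2359773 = -0.00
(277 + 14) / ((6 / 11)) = 1067 / 2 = 533.50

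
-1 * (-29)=29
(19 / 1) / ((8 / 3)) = 57 / 8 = 7.12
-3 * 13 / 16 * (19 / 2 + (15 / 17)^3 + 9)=-7352709 / 157216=-46.77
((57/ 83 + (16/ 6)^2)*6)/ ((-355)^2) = 466/ 1255209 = 0.00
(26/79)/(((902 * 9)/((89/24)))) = 1157/7695864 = 0.00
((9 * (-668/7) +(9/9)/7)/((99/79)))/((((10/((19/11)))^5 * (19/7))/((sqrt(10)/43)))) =-61885402949 * sqrt(10)/68559410700000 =-0.00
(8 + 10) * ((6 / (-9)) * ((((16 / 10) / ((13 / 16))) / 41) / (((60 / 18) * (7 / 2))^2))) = -13824 / 3264625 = -0.00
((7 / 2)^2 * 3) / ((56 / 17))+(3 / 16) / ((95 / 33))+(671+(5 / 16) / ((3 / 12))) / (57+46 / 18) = 2292333 / 101840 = 22.51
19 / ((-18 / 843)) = -5339 / 6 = -889.83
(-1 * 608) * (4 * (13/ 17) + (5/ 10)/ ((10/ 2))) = -163248/ 85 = -1920.56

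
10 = 10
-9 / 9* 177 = -177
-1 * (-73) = 73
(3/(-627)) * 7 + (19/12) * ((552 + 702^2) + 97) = 1959501779/2508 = 781300.55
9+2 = 11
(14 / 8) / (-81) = -7 / 324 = -0.02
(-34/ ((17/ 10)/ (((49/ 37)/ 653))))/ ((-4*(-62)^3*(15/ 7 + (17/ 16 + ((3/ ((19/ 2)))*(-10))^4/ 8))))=-0.00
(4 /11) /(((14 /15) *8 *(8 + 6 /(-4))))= 15 /2002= 0.01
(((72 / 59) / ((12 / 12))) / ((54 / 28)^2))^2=2458624 / 22838841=0.11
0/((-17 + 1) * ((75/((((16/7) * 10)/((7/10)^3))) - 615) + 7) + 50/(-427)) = 0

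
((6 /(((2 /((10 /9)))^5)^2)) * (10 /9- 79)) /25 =-547656250 /10460353203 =-0.05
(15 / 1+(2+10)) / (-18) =-3 / 2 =-1.50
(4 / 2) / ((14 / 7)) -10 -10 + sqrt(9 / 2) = -19 + 3 * sqrt(2) / 2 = -16.88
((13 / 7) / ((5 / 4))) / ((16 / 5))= 13 / 28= 0.46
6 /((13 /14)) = 6.46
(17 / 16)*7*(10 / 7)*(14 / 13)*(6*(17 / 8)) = 30345 / 208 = 145.89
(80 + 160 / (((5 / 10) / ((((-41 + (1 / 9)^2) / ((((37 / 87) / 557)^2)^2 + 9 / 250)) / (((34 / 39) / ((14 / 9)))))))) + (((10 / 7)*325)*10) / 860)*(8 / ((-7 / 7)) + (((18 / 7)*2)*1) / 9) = 3678722086093070854926512063380 / 761863157534343183025749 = 4828586.41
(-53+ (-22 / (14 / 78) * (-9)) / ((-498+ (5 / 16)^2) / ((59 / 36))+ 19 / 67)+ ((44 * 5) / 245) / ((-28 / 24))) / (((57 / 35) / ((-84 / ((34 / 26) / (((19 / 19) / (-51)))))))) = -78620666701772 / 1770910476279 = -44.40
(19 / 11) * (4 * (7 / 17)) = 532 / 187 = 2.84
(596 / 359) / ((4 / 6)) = 894 / 359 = 2.49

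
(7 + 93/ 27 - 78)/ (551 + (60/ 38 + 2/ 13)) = -150176/ 1228725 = -0.12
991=991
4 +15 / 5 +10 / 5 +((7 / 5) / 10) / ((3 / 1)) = 1357 / 150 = 9.05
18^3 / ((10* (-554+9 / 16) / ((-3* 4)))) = 12.65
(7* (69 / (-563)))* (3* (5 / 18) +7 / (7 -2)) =-10787 / 5630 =-1.92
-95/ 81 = -1.17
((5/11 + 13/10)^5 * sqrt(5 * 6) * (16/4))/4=267785184193 * sqrt(30)/16105100000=91.07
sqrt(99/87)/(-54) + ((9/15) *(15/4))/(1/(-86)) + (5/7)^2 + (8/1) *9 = -11857/98 - sqrt(957)/1566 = -121.01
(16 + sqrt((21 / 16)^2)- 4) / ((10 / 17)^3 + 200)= 1046469 / 15737600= 0.07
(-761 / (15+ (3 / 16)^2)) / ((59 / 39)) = -2532608 / 75697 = -33.46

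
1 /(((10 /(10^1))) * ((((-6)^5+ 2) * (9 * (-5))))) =1 /349830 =0.00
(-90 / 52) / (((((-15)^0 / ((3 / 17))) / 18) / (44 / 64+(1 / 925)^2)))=-2287089513 / 605098000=-3.78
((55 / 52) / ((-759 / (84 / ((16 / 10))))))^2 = 30625 / 5721664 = 0.01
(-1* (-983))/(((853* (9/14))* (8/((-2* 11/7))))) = -10813/15354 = -0.70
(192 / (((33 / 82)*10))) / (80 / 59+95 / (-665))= 1083712 / 27555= 39.33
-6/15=-2/5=-0.40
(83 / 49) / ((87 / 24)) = 0.47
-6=-6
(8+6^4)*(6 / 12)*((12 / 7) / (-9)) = -2608 / 21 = -124.19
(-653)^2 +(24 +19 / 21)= 8955112 / 21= 426433.90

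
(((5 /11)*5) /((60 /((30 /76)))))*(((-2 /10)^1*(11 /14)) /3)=-5 /6384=-0.00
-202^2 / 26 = -20402 / 13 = -1569.38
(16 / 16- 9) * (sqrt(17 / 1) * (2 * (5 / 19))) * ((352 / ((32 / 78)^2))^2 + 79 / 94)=-65782707475 * sqrt(17) / 3572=-75931985.23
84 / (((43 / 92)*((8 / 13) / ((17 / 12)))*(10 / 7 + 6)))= 19159 / 344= 55.69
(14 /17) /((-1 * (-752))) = 7 /6392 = 0.00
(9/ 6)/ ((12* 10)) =1/ 80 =0.01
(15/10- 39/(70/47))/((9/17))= -1632/35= -46.63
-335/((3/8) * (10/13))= -3484/3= -1161.33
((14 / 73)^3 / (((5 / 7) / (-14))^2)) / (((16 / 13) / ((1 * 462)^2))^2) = 81497129249.80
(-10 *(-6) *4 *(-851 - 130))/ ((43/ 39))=-9182160/ 43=-213538.60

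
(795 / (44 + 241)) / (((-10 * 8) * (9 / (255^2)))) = -76585 / 304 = -251.92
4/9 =0.44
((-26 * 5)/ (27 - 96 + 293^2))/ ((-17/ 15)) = 195/ 145826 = 0.00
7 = 7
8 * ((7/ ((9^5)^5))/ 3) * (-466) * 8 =-208768/ 2153693963075557766310747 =-0.00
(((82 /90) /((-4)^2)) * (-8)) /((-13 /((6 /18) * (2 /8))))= 41 /14040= 0.00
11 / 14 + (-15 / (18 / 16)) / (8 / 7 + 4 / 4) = -685 / 126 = -5.44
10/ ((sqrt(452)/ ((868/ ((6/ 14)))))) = 952.64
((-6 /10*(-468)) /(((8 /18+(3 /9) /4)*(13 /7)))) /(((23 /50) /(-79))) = -21500640 /437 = -49200.55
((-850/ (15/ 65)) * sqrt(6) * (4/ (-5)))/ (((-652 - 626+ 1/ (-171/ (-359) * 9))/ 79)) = -358258680 * sqrt(6)/ 1966483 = -446.25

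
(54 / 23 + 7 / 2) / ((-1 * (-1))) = 269 / 46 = 5.85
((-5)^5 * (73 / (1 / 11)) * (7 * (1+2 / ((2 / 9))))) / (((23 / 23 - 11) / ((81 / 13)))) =1422815625 / 13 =109447355.77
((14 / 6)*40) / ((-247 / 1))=-0.38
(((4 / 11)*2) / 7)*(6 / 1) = 48 / 77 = 0.62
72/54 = 4/3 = 1.33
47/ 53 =0.89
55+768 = 823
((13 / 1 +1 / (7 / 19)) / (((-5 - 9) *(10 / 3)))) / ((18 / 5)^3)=-1375 / 190512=-0.01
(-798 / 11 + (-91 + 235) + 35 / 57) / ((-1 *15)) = -45187 / 9405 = -4.80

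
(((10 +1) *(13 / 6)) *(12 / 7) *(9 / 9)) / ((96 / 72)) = 429 / 14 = 30.64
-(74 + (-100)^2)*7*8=-564144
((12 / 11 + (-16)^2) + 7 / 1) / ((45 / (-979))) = -5745.44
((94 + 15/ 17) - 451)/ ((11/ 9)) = -54486/ 187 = -291.37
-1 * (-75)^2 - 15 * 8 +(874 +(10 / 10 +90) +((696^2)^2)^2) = 55064781072099113430356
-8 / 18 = -0.44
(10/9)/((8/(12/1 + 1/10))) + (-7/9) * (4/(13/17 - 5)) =1565/648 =2.42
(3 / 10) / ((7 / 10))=3 / 7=0.43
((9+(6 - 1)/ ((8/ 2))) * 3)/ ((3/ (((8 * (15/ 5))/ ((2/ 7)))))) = 861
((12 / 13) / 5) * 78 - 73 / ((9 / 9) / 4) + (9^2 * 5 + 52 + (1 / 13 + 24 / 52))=11696 / 65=179.94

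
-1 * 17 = -17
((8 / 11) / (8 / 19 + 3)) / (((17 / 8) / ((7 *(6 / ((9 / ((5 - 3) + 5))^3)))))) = 5839232 / 2953665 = 1.98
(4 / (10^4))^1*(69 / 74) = 69 / 185000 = 0.00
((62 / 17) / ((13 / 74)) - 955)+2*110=-157847 / 221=-714.24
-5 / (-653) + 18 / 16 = 5917 / 5224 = 1.13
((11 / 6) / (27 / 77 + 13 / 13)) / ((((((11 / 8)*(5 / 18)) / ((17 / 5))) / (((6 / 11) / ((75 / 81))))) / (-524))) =-30305016 / 8125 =-3729.85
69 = 69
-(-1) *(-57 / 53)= -57 / 53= -1.08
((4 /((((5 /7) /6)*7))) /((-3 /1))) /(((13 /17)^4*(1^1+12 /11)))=-7349848 /3284515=-2.24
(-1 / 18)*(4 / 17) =-2 / 153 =-0.01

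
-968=-968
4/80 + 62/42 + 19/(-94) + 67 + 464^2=4251291757/19740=215364.32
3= 3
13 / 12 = 1.08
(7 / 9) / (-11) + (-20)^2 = 39593 / 99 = 399.93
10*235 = 2350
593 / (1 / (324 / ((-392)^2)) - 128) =48033 / 28048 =1.71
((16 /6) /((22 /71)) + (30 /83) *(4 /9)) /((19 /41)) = 328164 /17347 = 18.92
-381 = -381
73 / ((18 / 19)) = 1387 / 18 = 77.06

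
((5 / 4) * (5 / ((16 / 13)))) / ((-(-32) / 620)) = 50375 / 512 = 98.39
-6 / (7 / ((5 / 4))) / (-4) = 15 / 56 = 0.27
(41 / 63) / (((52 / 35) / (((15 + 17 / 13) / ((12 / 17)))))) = 184705 / 18252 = 10.12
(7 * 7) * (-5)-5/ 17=-4170/ 17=-245.29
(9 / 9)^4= 1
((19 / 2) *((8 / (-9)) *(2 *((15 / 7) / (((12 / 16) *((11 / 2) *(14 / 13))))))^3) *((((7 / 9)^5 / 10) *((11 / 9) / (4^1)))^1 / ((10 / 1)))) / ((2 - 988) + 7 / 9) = 26715520 / 3991307382909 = 0.00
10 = 10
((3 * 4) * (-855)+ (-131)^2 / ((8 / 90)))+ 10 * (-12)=730725 / 4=182681.25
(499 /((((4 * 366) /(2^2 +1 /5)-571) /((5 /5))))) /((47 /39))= -45409 /24393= -1.86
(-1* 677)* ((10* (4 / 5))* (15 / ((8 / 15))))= -152325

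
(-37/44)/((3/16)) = -4.48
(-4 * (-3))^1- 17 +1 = -4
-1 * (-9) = 9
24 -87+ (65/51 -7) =-3505/51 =-68.73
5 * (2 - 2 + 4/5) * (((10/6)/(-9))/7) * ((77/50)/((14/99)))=-121/105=-1.15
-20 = -20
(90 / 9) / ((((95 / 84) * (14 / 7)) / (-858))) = -72072 / 19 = -3793.26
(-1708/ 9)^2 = 2917264/ 81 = 36015.60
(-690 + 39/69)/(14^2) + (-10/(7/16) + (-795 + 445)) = -1696697/4508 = -376.37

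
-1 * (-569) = 569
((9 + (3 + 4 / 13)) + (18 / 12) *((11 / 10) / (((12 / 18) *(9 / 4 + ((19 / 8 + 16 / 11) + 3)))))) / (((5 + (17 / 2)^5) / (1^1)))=20907424 / 73748582895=0.00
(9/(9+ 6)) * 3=9/5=1.80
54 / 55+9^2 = 4509 / 55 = 81.98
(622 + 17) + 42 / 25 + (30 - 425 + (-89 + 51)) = 5192 / 25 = 207.68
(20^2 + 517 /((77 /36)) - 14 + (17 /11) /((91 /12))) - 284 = 344262 /1001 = 343.92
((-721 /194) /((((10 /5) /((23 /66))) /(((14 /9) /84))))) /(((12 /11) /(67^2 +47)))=-116081 /2328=-49.86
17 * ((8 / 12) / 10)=17 / 15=1.13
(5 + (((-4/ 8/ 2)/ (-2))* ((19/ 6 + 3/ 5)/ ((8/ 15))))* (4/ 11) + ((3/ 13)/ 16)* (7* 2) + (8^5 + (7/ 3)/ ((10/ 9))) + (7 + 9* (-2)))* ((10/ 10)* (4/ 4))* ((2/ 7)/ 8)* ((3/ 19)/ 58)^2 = 6746891157/ 777995778560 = 0.01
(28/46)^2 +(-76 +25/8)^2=179813825/33856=5311.14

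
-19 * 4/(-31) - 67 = -64.55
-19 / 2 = -9.50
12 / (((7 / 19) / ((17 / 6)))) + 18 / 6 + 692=5511 / 7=787.29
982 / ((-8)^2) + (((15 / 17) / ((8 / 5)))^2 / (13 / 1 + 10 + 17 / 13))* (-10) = 44474459 / 2922368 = 15.22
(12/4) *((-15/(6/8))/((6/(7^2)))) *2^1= -980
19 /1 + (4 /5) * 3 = 21.40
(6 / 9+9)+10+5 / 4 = 251 / 12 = 20.92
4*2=8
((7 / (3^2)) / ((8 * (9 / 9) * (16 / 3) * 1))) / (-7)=-1 / 384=-0.00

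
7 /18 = 0.39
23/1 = 23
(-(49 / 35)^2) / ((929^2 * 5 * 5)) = -49 / 539400625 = -0.00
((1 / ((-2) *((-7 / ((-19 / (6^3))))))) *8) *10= -95 / 189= -0.50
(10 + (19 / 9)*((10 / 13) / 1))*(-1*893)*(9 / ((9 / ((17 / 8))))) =-2580770 / 117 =-22057.86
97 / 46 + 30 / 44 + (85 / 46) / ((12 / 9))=8453 / 2024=4.18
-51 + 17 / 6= -289 / 6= -48.17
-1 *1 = -1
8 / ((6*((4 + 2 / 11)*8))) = 11 / 276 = 0.04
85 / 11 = 7.73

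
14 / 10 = 7 / 5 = 1.40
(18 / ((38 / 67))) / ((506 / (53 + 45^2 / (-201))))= 2.69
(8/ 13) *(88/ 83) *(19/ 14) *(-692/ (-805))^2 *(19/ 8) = 7606275776/ 4894532825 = 1.55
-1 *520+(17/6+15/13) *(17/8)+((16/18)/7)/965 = -6468444481/12645360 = -511.53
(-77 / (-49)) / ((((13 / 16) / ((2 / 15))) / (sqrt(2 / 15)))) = 352 * sqrt(30) / 20475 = 0.09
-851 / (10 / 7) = -5957 / 10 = -595.70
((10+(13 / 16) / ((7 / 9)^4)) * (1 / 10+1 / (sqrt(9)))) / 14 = 6102889 / 16134720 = 0.38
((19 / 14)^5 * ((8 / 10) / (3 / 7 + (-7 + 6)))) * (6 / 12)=-2476099 / 768320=-3.22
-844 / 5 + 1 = -839 / 5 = -167.80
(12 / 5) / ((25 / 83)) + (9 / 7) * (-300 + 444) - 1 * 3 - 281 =-79528 / 875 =-90.89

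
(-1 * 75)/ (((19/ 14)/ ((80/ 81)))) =-28000/ 513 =-54.58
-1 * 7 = -7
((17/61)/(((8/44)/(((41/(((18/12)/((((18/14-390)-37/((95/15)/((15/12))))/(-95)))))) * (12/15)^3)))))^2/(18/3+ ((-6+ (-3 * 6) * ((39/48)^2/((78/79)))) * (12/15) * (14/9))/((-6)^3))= 18999365162494019567616/14503673298368515625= 1309.97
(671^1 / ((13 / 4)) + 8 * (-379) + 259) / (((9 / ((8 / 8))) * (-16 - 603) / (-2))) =-66730 / 72423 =-0.92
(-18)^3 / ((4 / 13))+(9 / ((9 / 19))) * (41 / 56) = -18940.09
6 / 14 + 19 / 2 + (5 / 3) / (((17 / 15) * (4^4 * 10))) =604963 / 60928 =9.93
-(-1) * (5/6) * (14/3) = 35/9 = 3.89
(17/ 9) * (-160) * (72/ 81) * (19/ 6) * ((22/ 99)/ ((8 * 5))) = -10336/ 2187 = -4.73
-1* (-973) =973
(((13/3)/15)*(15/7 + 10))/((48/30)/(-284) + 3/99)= 50765/357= 142.20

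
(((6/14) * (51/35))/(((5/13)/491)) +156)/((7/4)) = 4670796/8575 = 544.70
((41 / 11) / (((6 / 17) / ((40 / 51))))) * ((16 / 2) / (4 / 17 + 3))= 22304 / 1089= 20.48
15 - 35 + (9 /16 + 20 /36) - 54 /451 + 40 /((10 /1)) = -974269 /64944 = -15.00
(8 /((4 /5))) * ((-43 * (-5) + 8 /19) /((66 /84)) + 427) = 1465450 /209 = 7011.72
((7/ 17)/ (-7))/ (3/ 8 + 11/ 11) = -8/ 187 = -0.04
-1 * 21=-21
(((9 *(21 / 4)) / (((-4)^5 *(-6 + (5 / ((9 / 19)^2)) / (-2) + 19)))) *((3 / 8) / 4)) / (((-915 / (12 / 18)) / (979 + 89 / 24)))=0.00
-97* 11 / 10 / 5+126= 5233 / 50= 104.66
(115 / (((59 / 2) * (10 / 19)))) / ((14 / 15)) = 6555 / 826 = 7.94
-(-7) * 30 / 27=70 / 9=7.78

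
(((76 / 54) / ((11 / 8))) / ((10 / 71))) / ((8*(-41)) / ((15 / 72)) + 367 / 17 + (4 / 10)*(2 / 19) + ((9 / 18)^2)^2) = -0.00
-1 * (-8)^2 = -64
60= 60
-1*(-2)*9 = 18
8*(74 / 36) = 148 / 9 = 16.44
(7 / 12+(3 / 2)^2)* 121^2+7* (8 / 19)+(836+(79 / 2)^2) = 10005103 / 228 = 43882.03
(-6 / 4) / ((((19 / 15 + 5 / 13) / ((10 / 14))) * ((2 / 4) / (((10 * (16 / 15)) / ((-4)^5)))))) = 975 / 72128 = 0.01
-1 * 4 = -4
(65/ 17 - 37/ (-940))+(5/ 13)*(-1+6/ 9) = 3.73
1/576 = 0.00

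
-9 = -9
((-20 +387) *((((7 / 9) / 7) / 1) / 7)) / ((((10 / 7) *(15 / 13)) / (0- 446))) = -1063933 / 675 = -1576.20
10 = 10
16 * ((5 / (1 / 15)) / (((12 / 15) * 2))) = 750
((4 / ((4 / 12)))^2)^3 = 2985984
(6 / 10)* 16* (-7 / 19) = -336 / 95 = -3.54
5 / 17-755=-12830 / 17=-754.71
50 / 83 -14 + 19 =465 / 83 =5.60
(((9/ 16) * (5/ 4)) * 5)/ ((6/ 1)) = 0.59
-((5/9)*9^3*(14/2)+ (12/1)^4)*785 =-18503235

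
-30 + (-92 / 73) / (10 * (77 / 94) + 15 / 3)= -340531 / 11315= -30.10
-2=-2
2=2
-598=-598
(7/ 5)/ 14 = 1/ 10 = 0.10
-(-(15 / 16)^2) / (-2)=-225 / 512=-0.44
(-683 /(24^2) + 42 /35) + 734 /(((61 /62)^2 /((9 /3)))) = 24377878001 /10716480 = 2274.80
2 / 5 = 0.40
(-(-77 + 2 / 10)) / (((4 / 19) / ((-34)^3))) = -71690496 / 5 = -14338099.20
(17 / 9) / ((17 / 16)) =16 / 9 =1.78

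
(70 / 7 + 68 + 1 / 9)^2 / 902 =494209 / 73062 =6.76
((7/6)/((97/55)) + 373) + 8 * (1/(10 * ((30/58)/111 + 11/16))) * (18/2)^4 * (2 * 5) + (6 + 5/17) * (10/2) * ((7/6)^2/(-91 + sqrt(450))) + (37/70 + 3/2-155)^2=777440751364554281/7805189807100-131075 * sqrt(2)/1597524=99605.50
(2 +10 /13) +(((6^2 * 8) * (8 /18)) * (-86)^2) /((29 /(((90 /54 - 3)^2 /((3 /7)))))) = 1378405916 /10179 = 135416.63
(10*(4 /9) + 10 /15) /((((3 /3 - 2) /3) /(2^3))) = -368 /3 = -122.67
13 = 13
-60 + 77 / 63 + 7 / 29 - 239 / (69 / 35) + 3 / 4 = -4298587 / 24012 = -179.02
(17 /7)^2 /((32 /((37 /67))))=10693 /105056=0.10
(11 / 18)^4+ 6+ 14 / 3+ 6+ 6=2394097 / 104976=22.81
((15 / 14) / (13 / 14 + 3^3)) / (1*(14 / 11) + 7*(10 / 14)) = 55 / 8993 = 0.01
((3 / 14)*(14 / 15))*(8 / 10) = 4 / 25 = 0.16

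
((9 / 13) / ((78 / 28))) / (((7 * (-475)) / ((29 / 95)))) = -174 / 7626125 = -0.00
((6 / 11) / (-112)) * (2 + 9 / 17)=-129 / 10472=-0.01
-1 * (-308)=308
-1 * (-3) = 3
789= 789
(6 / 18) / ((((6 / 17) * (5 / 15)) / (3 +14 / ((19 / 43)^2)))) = 458473 / 2166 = 211.67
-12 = -12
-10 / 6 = -5 / 3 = -1.67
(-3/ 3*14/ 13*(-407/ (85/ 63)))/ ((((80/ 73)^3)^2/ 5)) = 27162526273933743/ 28966912000000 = 937.71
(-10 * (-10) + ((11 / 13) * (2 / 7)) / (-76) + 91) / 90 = 660467 / 311220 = 2.12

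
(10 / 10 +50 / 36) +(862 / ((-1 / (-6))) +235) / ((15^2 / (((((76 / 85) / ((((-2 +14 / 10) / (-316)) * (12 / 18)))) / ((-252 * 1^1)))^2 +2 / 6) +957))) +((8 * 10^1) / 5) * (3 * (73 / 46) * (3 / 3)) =276295944825661 / 11871874350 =23273.15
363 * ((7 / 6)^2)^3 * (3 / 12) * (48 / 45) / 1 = 14235529 / 58320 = 244.09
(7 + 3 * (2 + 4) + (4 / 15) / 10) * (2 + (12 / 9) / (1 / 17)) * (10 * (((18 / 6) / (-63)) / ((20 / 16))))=-1111184 / 4725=-235.17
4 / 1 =4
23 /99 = 0.23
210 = 210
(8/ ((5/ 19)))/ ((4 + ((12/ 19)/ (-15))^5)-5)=-235229405000/ 7737810399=-30.40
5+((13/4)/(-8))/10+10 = 4787/320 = 14.96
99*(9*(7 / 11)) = 567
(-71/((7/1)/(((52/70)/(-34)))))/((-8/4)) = -923/8330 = -0.11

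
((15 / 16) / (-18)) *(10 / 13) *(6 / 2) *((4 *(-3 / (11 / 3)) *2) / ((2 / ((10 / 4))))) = 1125 / 1144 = 0.98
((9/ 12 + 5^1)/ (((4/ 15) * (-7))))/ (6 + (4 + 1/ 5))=-575/ 1904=-0.30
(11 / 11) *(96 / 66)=16 / 11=1.45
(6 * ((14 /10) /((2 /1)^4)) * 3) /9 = 7 /40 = 0.18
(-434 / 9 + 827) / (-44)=-7009 / 396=-17.70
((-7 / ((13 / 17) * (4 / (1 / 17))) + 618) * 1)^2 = 1032272641 / 2704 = 381757.63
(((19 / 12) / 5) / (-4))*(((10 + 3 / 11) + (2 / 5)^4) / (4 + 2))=-1345219 / 9900000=-0.14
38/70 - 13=-436/35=-12.46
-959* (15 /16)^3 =-3236625 /4096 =-790.19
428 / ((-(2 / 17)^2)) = -30923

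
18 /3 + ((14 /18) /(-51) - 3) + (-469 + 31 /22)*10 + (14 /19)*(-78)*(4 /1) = -470332337 /95931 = -4902.82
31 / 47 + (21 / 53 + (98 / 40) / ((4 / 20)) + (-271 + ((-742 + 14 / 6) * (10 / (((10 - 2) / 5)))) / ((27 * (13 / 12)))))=-1454003315 / 3497364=-415.74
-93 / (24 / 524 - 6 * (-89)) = -4061 / 23320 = -0.17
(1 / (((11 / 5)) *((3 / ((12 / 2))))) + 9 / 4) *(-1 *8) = -278 / 11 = -25.27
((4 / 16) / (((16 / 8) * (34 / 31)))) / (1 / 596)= 67.93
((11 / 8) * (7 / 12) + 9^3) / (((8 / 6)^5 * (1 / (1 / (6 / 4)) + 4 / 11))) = 62424351 / 671744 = 92.93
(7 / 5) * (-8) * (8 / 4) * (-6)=134.40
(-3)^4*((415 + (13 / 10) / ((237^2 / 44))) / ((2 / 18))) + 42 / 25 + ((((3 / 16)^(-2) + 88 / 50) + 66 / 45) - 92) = 424745896609 / 1404225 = 302477.09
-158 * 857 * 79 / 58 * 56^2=-578379725.24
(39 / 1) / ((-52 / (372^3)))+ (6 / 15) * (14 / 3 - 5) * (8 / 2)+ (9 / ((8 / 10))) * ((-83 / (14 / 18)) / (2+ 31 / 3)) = -599987494403 / 15540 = -38609233.87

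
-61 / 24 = -2.54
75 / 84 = 25 / 28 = 0.89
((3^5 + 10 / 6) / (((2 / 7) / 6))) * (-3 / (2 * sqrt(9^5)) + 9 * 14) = 647356.28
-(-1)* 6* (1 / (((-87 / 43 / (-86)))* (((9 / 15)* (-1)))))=-36980 / 87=-425.06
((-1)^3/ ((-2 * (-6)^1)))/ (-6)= 1/ 72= 0.01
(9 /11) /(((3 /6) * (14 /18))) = 162 /77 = 2.10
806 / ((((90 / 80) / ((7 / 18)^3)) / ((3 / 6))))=138229 / 6561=21.07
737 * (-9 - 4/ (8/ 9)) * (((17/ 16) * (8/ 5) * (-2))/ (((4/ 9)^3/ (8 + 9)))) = 4192341219/ 640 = 6550533.15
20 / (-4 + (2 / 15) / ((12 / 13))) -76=-81.19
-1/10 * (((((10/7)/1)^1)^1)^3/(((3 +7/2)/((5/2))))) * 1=-500/4459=-0.11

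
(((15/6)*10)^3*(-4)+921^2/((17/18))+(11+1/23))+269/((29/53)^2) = 275082603683/328831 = 836547.05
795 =795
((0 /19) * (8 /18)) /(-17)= 0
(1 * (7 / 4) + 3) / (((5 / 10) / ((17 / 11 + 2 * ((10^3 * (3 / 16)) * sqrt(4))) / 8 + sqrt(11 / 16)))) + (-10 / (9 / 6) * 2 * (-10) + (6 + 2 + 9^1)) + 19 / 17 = 1051.79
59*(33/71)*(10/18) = 3245/213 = 15.23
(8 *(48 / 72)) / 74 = 8 / 111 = 0.07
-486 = -486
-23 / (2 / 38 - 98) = 437 / 1861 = 0.23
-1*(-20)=20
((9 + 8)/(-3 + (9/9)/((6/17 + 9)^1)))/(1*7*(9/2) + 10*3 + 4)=-2703/30130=-0.09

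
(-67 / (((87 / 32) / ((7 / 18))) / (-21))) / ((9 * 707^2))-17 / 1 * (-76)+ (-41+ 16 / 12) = 30008599003 / 23962149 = 1252.33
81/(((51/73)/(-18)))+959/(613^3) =-2086.94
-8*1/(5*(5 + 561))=-4/1415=-0.00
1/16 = 0.06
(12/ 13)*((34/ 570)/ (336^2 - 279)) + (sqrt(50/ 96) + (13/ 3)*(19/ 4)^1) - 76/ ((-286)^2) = 5*sqrt(3)/ 12 + 18011742866231/ 875103912540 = 21.30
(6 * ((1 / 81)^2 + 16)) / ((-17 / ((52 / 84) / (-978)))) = 1364701 / 381791151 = 0.00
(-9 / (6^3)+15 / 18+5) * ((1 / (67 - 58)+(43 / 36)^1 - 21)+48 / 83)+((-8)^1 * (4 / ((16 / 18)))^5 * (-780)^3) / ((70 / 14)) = 100475041541769259 / 71712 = 1401091052289.29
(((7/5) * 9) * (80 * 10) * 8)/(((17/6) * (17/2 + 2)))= 46080/17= 2710.59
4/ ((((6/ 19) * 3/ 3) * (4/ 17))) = 53.83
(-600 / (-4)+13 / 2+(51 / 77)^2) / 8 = 1860979 / 94864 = 19.62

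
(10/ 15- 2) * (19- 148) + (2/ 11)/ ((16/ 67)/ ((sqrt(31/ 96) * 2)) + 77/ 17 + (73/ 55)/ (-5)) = 2372578928678997/ 13790636364151- 2129930000 * sqrt(186)/ 13790636364151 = 172.04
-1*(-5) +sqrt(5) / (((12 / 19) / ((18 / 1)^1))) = 5 +57*sqrt(5) / 2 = 68.73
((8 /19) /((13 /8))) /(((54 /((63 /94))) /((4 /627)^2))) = 1792 /13691503683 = 0.00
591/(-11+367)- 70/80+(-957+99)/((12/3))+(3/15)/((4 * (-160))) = -60866089/284800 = -213.72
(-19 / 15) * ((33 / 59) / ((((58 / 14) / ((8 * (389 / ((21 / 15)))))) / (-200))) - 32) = 1952264288 / 25665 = 76067.18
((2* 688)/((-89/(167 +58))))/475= -12384/1691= -7.32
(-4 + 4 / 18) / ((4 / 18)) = -17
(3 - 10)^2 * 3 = 147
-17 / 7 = -2.43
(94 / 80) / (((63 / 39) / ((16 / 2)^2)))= 46.55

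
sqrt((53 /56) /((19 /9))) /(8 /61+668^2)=61*sqrt(14098) /4826955168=0.00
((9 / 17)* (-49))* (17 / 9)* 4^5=-50176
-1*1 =-1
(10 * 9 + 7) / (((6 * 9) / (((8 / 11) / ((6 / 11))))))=194 / 81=2.40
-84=-84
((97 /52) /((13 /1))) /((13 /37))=3589 /8788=0.41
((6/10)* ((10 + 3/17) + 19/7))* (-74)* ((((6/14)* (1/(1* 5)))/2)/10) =-255411/104125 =-2.45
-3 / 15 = -0.20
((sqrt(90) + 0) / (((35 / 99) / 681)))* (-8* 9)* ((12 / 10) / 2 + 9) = -699000192* sqrt(10) / 175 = -12631043.95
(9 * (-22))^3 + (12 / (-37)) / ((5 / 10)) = -287208528 / 37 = -7762392.65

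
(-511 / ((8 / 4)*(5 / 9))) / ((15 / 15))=-4599 / 10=-459.90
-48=-48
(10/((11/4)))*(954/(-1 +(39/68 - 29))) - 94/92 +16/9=-15469433/132066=-117.13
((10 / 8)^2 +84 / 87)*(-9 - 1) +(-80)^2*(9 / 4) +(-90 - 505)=3196895 / 232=13779.72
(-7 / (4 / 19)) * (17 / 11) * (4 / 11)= -2261 / 121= -18.69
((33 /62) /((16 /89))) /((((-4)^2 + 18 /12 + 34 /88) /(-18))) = -290763 /97588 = -2.98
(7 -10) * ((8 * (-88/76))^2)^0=-3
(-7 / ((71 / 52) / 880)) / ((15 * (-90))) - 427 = -423.66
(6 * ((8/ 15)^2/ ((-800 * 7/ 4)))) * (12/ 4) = -16/ 4375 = -0.00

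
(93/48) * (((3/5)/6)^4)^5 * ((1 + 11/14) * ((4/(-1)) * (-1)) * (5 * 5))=31/8960000000000000000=0.00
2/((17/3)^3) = 54/4913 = 0.01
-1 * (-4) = 4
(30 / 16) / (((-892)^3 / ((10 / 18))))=-25 / 17033574912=-0.00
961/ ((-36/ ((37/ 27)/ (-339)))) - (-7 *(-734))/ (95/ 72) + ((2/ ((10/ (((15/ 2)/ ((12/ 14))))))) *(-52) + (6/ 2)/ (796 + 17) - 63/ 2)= -34072295428873/ 8483183460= -4016.45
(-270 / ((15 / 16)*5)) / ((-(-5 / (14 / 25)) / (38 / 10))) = -24.51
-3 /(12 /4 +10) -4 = -55 /13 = -4.23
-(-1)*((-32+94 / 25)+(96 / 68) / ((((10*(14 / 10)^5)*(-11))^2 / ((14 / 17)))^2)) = -82696461339732474844859852 / 2928344948291620503840425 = -28.24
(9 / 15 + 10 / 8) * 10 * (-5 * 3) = -555 / 2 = -277.50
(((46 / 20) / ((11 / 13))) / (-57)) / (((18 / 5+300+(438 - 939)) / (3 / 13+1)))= 184 / 618849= 0.00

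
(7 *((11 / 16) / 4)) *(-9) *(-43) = 29799 / 64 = 465.61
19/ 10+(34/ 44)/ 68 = 841/ 440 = 1.91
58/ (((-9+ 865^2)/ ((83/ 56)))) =2407/ 20950048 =0.00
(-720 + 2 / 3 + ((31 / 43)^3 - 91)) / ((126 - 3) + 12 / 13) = -2511497872 / 384257331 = -6.54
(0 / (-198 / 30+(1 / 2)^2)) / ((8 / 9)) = 0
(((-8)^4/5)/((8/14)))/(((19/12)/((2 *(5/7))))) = 24576/19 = 1293.47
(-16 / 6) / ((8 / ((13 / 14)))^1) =-13 / 42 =-0.31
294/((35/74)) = 621.60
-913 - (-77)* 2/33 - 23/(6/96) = -3829/3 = -1276.33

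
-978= -978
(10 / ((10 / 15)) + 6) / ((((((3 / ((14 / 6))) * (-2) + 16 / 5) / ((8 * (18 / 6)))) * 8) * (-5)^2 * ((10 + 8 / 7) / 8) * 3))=686 / 715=0.96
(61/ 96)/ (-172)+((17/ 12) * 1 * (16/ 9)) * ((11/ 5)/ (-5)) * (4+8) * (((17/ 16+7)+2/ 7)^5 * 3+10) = -3447903232601961209/ 2131331973120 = -1617722.29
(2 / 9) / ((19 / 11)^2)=242 / 3249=0.07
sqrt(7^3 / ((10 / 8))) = 14 * sqrt(35) / 5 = 16.57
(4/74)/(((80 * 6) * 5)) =1/44400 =0.00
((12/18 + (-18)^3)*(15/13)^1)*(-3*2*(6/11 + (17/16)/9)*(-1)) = -45965485/1716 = -26786.41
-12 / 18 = -2 / 3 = -0.67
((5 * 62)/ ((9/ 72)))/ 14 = 1240/ 7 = 177.14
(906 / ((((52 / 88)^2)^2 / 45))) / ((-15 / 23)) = -14644279584 / 28561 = -512736.93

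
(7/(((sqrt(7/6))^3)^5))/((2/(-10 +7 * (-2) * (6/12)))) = -2379456 * sqrt(42)/823543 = -18.72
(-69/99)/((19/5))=-115/627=-0.18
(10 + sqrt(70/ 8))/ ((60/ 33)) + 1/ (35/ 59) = 11*sqrt(35)/ 40 + 503/ 70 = 8.81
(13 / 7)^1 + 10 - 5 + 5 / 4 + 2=283 / 28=10.11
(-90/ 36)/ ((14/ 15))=-75/ 28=-2.68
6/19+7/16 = 229/304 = 0.75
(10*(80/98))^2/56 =20000/16807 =1.19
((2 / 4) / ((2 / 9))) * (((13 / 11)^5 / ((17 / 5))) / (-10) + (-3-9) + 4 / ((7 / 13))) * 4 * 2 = -1600402851 / 19165069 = -83.51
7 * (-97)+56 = -623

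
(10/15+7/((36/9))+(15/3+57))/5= 773/60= 12.88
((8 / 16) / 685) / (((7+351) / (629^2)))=0.81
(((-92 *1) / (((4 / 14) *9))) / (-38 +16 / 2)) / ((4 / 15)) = 161 / 36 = 4.47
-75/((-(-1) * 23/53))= -3975/23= -172.83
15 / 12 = 5 / 4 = 1.25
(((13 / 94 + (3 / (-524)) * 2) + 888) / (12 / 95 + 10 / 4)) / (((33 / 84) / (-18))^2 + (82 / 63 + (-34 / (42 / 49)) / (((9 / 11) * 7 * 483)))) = 6069971642394240 / 23114339360137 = 262.61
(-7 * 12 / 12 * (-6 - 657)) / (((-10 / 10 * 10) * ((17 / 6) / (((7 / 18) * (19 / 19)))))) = -637 / 10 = -63.70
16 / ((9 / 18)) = 32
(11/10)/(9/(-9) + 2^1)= 11/10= 1.10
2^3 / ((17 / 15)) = 120 / 17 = 7.06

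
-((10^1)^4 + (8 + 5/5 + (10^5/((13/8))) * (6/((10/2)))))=-1090117/13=-83855.15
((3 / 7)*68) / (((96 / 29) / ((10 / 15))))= 493 / 84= 5.87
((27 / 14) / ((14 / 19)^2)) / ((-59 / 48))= -58482 / 20237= -2.89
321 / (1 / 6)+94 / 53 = 102172 / 53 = 1927.77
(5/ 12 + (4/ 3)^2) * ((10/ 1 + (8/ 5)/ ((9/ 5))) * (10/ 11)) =19355/ 891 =21.72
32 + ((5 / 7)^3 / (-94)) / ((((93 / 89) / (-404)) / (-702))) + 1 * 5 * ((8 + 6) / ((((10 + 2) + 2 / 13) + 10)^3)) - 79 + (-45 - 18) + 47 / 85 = -589393976799907283 / 507364486594560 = -1161.68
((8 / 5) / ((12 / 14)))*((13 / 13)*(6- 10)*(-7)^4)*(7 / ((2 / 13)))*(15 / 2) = -6117748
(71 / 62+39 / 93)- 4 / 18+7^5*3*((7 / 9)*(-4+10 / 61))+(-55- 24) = -5123198389 / 34038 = -150514.08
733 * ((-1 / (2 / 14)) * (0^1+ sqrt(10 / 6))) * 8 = -52992.74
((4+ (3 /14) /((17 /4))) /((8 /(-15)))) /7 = -3615 /3332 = -1.08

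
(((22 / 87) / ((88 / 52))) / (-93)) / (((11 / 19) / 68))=-16796 / 89001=-0.19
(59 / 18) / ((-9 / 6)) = -59 / 27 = -2.19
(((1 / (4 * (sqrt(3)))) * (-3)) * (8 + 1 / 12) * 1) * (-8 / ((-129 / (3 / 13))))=-97 * sqrt(3) / 3354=-0.05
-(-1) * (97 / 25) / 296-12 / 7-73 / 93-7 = -45698453 / 4817400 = -9.49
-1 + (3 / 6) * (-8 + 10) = 0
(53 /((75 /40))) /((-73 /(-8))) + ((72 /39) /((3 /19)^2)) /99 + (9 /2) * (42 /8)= 309708077 /11274120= 27.47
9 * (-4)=-36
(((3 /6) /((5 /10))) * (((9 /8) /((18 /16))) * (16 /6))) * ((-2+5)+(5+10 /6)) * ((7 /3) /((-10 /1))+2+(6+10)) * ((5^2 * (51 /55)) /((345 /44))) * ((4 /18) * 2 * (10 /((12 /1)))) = 8408608 /16767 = 501.50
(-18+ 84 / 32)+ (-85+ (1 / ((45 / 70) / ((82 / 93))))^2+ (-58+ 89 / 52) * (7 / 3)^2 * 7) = -163474834177 / 72859176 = -2243.71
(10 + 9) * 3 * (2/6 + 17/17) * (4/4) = 76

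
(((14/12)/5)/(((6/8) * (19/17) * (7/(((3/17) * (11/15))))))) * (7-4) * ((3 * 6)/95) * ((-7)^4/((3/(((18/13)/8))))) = 237699/586625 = 0.41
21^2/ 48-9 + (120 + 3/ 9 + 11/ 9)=121.74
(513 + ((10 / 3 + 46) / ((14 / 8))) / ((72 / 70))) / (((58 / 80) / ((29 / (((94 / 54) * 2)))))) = 291820 / 47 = 6208.94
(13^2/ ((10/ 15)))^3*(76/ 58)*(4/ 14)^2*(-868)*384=-580810354962.92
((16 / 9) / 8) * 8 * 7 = 112 / 9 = 12.44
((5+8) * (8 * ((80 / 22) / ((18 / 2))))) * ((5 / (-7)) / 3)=-20800 / 2079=-10.00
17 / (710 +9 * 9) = 17 / 791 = 0.02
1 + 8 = 9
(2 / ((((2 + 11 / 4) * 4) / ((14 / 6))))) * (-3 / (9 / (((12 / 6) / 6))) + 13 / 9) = 56 / 171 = 0.33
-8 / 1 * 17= -136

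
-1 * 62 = -62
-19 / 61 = -0.31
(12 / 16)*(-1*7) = -21 / 4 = -5.25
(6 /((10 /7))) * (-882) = -18522 /5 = -3704.40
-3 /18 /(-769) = 1 /4614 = 0.00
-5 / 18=-0.28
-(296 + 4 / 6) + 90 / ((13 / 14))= -7790 / 39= -199.74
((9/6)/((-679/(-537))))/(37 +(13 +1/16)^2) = 206208/36090887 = 0.01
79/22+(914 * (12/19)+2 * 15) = 255337/418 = 610.85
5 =5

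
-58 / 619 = -0.09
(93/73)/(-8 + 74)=31/1606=0.02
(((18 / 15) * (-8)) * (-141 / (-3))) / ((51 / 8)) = -6016 / 85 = -70.78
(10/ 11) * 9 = 90/ 11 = 8.18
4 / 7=0.57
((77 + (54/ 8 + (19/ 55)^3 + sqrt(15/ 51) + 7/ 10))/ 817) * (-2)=-56228911/ 271856750 - 2 * sqrt(85)/ 13889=-0.21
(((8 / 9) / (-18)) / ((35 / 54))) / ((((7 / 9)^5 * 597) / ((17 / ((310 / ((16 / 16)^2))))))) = -0.00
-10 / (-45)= 2 / 9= 0.22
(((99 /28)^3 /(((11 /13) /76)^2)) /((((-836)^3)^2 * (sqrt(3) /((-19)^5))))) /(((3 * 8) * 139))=-260091 * sqrt(3) /1006426983890944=-0.00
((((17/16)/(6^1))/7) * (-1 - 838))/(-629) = 839/24864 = 0.03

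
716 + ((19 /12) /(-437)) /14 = 2766623 /3864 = 716.00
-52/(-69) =52/69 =0.75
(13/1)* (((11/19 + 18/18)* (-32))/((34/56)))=-349440/323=-1081.86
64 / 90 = 32 / 45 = 0.71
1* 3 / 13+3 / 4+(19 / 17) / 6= 3095 / 2652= 1.17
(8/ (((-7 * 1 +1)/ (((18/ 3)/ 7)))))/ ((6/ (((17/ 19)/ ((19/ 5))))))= -340/ 7581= -0.04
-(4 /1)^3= -64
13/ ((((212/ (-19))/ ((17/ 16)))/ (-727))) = 899.96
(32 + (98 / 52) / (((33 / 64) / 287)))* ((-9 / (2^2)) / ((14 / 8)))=-1391232 / 1001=-1389.84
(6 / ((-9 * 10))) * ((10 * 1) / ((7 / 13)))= -26 / 21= -1.24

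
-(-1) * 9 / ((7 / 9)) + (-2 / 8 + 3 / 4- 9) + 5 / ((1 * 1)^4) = 113 / 14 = 8.07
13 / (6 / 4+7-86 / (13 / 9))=-338 / 1327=-0.25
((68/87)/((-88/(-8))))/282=34/134937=0.00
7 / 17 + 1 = 24 / 17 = 1.41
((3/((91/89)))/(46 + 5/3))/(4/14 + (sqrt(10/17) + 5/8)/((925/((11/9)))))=24229438907400/112789394215927- 597481920 * sqrt(170)/10253581292357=0.21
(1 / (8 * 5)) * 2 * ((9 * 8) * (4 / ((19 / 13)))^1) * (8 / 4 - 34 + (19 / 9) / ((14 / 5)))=-307.86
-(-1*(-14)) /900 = -7 /450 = -0.02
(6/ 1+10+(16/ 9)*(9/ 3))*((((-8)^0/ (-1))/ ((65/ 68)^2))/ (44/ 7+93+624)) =-2071552/ 64173525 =-0.03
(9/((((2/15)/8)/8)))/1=4320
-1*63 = -63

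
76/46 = 38/23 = 1.65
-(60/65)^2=-144/169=-0.85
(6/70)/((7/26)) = 78/245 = 0.32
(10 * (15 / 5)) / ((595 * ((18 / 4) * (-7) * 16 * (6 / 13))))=-13 / 59976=-0.00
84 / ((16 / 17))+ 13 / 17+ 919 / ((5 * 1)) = 93097 / 340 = 273.81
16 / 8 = 2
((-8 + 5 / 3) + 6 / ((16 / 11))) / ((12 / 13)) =-689 / 288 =-2.39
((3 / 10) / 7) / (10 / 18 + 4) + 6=17247 / 2870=6.01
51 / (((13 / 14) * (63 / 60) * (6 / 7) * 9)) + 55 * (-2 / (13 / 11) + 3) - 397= -8594 / 27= -318.30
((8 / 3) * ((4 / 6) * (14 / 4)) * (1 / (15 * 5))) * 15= 1.24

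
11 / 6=1.83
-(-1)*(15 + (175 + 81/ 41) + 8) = 8199/ 41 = 199.98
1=1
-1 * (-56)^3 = 175616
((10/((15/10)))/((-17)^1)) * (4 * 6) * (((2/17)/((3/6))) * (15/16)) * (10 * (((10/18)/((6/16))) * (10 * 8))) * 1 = -6400000/2601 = -2460.59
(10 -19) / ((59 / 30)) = -270 / 59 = -4.58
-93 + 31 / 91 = -8432 / 91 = -92.66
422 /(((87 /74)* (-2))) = -15614 /87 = -179.47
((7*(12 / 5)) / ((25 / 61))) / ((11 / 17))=87108 / 1375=63.35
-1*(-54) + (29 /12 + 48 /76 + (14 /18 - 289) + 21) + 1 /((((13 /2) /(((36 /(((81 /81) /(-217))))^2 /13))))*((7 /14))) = 166946517913 /115596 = 1444224.00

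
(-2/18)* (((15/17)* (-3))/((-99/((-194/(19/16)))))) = 15520/31977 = 0.49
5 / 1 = 5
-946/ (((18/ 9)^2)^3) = -473/ 32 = -14.78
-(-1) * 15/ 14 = 15/ 14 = 1.07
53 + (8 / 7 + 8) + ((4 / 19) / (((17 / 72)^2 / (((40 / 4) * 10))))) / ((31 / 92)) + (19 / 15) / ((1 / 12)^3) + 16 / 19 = 20092530083 / 5957735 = 3372.51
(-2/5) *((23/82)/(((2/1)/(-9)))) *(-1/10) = -207/4100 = -0.05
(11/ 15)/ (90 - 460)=-11/ 5550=-0.00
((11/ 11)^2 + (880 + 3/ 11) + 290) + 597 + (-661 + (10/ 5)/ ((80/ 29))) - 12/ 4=486199/ 440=1105.00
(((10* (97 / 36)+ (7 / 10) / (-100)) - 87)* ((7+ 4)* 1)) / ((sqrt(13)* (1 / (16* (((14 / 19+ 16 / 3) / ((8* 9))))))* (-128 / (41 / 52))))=42176346949* sqrt(13) / 99874944000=1.52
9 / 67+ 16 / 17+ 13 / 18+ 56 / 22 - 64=-13453925 / 225522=-59.66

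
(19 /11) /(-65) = -0.03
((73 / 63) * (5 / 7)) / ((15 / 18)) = 146 / 147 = 0.99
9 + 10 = 19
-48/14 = -24/7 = -3.43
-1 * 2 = -2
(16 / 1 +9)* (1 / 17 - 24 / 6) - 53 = -2576 / 17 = -151.53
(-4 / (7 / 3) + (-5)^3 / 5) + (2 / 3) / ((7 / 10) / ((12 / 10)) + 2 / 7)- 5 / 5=-13770 / 511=-26.95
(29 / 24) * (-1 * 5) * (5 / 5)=-6.04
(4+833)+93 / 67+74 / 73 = 4105514 / 4891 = 839.40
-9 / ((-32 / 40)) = 45 / 4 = 11.25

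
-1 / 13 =-0.08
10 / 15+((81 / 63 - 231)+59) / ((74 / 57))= -203309 / 1554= -130.83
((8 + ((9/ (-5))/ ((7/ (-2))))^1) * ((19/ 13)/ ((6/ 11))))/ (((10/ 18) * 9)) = 31141/ 6825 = 4.56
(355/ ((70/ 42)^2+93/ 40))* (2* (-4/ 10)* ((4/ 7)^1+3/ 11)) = -6645600/ 141449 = -46.98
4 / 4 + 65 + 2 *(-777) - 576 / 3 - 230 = -1910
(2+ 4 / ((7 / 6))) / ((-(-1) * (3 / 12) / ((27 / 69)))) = 8.50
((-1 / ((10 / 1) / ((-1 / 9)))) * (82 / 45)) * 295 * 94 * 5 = 227386 / 81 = 2807.23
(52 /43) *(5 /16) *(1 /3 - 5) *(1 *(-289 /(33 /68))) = 4470830 /4257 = 1050.23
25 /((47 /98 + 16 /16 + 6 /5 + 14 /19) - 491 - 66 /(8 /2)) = -116375 /2346509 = -0.05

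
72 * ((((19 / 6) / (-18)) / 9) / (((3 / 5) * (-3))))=190 / 243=0.78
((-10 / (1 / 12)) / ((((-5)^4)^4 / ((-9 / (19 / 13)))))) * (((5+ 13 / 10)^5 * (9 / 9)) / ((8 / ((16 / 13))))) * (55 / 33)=8931928887 / 724792480468750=0.00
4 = 4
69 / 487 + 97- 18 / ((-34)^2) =27339641 / 281486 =97.13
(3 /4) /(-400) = -3 /1600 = -0.00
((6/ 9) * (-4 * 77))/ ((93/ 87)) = -17864/ 93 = -192.09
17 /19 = 0.89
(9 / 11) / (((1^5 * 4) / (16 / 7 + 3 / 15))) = 783 / 1540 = 0.51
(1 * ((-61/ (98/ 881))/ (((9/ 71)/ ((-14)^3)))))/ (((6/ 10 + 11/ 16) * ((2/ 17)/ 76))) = 5521341741440/ 927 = 5956139958.40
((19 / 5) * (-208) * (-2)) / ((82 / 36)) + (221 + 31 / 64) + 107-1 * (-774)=23570003 / 13120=1796.49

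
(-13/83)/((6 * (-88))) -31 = -31.00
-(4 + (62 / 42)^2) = -2725 / 441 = -6.18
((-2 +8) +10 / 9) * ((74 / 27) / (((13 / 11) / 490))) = 25527040 / 3159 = 8080.73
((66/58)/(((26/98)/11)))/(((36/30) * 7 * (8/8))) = 4235/754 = 5.62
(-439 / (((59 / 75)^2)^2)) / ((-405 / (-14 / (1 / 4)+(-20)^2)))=11798125000 / 12117361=973.65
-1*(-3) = 3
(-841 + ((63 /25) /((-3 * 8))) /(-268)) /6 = -45077579 /321600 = -140.17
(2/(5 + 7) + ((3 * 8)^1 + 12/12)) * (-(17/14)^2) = -43639/1176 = -37.11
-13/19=-0.68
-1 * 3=-3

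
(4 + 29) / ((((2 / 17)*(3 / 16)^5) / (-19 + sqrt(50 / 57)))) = -1862795264 / 81 + 490209280*sqrt(114) / 4617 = -21863835.22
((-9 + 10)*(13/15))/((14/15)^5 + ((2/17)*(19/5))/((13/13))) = 0.75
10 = 10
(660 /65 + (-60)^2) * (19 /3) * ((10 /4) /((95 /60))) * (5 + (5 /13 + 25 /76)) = 206268.41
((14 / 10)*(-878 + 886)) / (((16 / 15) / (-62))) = -651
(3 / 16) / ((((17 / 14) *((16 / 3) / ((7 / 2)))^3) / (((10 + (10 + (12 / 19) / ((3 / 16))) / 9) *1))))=10610019 / 21168128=0.50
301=301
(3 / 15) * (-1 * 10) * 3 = -6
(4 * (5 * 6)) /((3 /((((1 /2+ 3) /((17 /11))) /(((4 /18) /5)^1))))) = 34650 /17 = 2038.24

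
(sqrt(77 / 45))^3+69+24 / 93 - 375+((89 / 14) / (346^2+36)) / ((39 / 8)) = -77464392613 / 253365294+77 * sqrt(385) / 675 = -303.50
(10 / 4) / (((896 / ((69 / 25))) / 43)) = 2967 / 8960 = 0.33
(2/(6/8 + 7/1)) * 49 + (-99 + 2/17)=-45447/527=-86.24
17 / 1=17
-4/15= -0.27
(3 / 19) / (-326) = -3 / 6194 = -0.00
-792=-792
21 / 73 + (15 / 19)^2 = 24006 / 26353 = 0.91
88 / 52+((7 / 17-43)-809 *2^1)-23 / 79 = -28967747 / 17459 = -1659.19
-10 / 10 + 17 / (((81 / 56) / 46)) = 43711 / 81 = 539.64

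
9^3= 729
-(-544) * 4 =2176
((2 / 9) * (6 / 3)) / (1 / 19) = 76 / 9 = 8.44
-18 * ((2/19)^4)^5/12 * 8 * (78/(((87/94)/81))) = -2490963591168/1090109230268832787607312429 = -0.00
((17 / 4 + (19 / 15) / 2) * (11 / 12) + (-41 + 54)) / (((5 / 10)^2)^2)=12583 / 45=279.62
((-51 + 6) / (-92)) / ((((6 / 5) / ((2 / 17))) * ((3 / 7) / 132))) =5775 / 391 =14.77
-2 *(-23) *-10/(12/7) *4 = -3220/3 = -1073.33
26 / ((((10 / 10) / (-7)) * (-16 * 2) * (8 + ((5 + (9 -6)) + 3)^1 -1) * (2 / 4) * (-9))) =-91 / 1296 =-0.07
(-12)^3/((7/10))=-17280/7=-2468.57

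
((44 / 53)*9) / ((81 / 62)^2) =169136 / 38637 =4.38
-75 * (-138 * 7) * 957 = 69334650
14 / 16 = 7 / 8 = 0.88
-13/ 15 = -0.87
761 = 761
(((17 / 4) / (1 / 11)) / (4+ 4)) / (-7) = -0.83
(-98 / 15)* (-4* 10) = 784 / 3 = 261.33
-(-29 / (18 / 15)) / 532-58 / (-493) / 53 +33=95044765 / 2875992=33.05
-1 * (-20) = 20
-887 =-887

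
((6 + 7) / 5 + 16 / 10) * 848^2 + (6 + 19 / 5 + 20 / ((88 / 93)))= 332229451 / 110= 3020267.74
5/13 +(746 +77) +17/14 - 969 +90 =-54.40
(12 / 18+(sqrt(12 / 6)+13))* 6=6* sqrt(2)+82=90.49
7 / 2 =3.50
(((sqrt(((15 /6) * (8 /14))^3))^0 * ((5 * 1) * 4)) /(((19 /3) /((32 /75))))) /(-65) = -128 /6175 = -0.02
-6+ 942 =936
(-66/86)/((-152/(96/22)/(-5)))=-90/817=-0.11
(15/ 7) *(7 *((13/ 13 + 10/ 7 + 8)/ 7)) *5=5475/ 49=111.73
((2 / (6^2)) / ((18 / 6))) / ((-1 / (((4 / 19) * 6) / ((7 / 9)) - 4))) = 158 / 3591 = 0.04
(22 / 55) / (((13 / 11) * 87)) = 22 / 5655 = 0.00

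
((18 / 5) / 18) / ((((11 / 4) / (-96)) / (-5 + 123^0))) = 1536 / 55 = 27.93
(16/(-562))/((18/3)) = -4/843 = -0.00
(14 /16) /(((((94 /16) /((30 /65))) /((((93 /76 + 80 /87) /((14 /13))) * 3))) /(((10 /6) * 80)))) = 1417100 /25897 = 54.72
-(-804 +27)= 777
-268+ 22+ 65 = -181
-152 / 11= -13.82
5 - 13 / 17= 72 / 17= 4.24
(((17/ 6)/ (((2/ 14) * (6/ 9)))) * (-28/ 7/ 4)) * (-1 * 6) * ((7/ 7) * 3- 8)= -1785/ 2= -892.50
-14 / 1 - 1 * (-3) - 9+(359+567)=906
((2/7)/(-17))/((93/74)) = -0.01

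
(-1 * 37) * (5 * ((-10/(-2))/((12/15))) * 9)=-41625/4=-10406.25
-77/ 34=-2.26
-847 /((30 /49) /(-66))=456533 /5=91306.60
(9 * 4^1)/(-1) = -36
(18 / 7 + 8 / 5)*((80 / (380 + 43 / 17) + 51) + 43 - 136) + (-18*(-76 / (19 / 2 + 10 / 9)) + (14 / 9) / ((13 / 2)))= -229731543712 / 5086288935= -45.17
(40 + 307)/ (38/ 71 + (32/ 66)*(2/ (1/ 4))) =813021/ 10342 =78.61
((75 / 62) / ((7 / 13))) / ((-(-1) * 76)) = 0.03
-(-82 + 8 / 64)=655 / 8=81.88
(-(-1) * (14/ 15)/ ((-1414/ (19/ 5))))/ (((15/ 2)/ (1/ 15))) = -38/ 1704375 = -0.00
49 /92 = 0.53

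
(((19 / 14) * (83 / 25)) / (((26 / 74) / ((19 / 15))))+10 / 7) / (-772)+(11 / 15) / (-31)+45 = 24475042113 / 544453000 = 44.95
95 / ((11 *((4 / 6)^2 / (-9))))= -7695 / 44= -174.89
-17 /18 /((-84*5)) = 17 /7560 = 0.00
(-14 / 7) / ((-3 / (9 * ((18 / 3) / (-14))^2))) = 54 / 49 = 1.10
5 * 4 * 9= 180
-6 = -6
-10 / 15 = -0.67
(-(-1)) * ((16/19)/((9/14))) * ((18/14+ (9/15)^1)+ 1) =3232/855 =3.78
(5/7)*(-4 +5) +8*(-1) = -51/7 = -7.29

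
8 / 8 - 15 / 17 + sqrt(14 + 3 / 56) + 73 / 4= sqrt(11018) / 28 + 1249 / 68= 22.12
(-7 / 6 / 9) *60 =-70 / 9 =-7.78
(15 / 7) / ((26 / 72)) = 540 / 91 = 5.93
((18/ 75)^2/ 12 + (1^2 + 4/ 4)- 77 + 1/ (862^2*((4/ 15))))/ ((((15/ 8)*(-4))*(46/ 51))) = 2368301009649/ 213625150000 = 11.09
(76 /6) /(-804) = -19 /1206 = -0.02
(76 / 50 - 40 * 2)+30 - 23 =-1787 / 25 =-71.48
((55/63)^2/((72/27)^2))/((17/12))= 3025/39984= 0.08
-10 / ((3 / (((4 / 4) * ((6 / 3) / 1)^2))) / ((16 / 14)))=-320 / 21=-15.24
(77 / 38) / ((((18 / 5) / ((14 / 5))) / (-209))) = -5929 / 18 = -329.39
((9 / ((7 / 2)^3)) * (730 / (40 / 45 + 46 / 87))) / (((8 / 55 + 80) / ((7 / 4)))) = 325215 / 137788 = 2.36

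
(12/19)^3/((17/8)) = 13824/116603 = 0.12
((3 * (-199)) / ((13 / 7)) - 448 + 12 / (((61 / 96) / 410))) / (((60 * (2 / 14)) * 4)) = 38709839 / 190320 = 203.39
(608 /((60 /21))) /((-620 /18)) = -4788 /775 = -6.18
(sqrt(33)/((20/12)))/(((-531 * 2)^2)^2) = sqrt(33)/2120053480560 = 0.00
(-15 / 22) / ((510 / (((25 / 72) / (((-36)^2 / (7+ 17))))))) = -25 / 2908224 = -0.00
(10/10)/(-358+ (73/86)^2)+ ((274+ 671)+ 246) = 3147137453/2642439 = 1191.00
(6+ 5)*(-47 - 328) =-4125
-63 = -63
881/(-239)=-881/239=-3.69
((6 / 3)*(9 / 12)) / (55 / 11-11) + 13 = 51 / 4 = 12.75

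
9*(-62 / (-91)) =558 / 91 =6.13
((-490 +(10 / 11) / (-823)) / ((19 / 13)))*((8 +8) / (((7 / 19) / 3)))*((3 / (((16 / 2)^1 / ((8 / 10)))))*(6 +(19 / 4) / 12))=-5311198854 / 63371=-83811.19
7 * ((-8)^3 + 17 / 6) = -21385 / 6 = -3564.17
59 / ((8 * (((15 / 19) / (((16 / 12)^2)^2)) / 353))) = 12662816 / 1215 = 10422.07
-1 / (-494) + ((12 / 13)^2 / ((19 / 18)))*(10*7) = 362893 / 6422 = 56.51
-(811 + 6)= -817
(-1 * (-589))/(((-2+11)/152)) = 89528/9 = 9947.56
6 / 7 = 0.86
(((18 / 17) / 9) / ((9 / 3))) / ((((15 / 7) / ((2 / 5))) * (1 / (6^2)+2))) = 112 / 31025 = 0.00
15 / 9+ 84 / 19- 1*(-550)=556.09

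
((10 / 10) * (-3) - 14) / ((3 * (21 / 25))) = -425 / 63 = -6.75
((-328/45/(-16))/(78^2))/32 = 41/17521920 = 0.00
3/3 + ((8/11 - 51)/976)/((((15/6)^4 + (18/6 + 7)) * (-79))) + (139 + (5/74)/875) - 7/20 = 139.65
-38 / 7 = -5.43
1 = 1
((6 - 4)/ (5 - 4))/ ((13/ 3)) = 6/ 13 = 0.46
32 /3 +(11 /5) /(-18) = 10.54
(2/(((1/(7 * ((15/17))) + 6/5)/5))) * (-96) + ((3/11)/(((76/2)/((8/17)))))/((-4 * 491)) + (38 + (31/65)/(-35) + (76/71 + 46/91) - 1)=-187761977899773/281784077575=-666.33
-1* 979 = -979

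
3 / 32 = 0.09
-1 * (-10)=10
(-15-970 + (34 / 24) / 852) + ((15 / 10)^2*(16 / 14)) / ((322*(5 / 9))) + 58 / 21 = -56588012941 / 57612240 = -982.22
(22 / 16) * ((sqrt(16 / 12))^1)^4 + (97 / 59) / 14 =19045 / 7434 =2.56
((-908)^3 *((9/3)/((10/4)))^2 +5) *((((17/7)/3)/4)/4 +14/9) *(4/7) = -6233168296319/6300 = -989391793.07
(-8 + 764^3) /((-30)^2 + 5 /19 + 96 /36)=25418792952 /51467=493885.27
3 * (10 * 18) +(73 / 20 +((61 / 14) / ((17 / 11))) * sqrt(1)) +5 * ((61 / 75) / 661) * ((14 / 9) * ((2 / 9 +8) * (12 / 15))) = 1044649284839 / 1911413700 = 546.53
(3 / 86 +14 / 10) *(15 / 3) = 617 / 86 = 7.17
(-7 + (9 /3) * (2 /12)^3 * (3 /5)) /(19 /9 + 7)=-0.77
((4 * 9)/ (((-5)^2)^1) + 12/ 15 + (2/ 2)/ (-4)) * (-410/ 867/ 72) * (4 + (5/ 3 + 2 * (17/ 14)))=-8159/ 77112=-0.11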